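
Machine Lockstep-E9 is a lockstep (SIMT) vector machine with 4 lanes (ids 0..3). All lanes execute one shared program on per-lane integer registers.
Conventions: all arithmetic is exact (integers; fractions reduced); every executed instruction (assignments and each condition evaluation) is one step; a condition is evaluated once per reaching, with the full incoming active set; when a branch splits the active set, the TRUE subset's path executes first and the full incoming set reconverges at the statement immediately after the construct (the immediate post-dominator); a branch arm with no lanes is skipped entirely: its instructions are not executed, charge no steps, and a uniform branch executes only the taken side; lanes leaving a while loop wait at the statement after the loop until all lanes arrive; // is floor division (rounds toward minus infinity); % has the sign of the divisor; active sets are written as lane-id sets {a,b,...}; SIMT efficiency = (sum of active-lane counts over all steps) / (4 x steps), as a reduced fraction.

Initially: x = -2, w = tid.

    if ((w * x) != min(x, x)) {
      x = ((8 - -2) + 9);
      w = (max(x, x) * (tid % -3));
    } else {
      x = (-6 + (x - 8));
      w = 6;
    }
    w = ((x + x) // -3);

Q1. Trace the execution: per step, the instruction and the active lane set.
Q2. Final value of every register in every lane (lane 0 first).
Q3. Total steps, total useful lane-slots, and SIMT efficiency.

step 0: eval ((w * x) != min(x, x))  {0,1,2,3}
step 1: x <- ((8 - -2) + 9)          {0,2,3}
step 2: w <- (max(x, x) * (tid % -3)) {0,2,3}
step 3: x <- (-6 + (x - 8))          {1}
step 4: w <- 6                       {1}
step 5: w <- ((x + x) // -3)         {0,1,2,3}

Answer: 6 steps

x: 19,-16,19,19
w: -13,10,-13,-13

steps = 6; useful = 16; efficiency = 16/24 = 2/3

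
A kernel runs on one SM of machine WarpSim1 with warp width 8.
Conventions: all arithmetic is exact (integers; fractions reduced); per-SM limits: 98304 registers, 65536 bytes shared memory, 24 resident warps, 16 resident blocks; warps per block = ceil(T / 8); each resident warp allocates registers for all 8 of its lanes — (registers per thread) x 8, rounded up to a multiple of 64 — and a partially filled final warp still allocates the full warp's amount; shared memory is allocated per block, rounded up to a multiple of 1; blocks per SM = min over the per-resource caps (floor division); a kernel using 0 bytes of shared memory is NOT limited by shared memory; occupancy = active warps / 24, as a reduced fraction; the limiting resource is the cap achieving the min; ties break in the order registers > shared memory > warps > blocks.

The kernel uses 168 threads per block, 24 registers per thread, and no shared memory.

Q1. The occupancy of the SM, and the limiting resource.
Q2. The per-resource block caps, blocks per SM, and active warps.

Answer: occupancy 7/8, limited by warps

registers: 24 blocks
shared memory: no limit (kernel uses none)
warps: 1 block
blocks: 16 blocks

Answer: 1 block, 21 active warps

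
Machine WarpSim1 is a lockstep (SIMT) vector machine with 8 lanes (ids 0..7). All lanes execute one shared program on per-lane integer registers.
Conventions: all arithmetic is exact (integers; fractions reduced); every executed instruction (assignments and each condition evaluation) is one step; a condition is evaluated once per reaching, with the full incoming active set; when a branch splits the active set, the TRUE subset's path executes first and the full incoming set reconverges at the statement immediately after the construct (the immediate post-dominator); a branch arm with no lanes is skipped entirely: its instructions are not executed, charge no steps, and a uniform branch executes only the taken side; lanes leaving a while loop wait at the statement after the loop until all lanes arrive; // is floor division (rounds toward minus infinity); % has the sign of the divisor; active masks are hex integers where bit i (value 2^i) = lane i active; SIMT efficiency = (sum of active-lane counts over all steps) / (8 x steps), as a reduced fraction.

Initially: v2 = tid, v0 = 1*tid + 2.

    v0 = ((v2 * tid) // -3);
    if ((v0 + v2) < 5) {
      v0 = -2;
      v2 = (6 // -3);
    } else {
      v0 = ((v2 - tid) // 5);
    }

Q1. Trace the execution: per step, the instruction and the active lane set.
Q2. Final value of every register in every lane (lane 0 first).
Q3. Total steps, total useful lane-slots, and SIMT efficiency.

step 0: v0 <- ((v2 * tid) // -3)     0xff
step 1: eval ((v0 + v2) < 5)         0xff
step 2: v0 <- -2                     0xff
step 3: v2 <- (6 // -3)              0xff

Answer: 4 steps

v2: -2,-2,-2,-2,-2,-2,-2,-2
v0: -2,-2,-2,-2,-2,-2,-2,-2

steps = 4; useful = 32; efficiency = 32/32 = 1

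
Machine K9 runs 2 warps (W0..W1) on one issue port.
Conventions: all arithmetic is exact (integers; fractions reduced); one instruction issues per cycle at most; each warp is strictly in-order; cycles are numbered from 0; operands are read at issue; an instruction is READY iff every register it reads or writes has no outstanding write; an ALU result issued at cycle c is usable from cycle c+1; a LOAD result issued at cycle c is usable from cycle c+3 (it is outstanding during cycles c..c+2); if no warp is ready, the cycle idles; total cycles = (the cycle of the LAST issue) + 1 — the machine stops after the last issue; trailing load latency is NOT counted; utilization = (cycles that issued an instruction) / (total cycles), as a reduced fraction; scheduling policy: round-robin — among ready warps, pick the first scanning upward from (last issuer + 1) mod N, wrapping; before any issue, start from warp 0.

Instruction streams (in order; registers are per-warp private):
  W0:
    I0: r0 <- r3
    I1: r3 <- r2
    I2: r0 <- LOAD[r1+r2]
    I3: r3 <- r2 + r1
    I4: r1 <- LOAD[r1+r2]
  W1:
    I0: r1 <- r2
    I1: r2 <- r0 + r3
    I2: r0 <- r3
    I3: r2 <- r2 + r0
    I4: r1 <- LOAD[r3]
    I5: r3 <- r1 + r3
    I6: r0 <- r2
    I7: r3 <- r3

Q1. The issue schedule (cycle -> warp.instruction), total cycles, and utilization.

cycle 0: W0.I0
cycle 1: W1.I0
cycle 2: W0.I1
cycle 3: W1.I1
cycle 4: W0.I2
cycle 5: W1.I2
cycle 6: W0.I3
cycle 7: W1.I3
cycle 8: W0.I4
cycle 9: W1.I4
cycle 10: idle
cycle 11: idle
cycle 12: W1.I5
cycle 13: W1.I6
cycle 14: W1.I7

Answer: 15 cycles, utilization 13/15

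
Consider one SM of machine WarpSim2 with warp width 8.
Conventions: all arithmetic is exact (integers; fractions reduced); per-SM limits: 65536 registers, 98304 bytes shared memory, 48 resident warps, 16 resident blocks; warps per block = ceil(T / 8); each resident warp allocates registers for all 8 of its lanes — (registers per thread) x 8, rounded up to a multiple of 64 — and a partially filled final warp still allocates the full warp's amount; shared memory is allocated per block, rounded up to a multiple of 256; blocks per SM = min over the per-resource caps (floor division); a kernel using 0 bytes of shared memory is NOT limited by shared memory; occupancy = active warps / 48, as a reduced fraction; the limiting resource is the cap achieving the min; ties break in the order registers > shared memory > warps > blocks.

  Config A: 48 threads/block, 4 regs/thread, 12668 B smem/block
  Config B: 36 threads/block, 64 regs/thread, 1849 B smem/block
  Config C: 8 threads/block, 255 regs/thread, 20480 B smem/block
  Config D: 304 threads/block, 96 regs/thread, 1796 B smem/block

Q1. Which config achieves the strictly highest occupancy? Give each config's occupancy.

occupancies: A 7/8, B 15/16, C 1/12, D 19/24

Answer: B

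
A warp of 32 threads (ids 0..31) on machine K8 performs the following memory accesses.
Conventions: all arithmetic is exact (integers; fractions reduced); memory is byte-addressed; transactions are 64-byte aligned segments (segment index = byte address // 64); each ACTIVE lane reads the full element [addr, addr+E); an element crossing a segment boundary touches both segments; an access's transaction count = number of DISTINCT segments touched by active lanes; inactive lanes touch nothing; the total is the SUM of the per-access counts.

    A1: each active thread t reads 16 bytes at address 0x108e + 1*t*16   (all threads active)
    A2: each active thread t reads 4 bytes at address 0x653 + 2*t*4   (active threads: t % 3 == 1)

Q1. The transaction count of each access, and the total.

A1: 9 transactions
A2: 5 transactions

Answer: 9,5; total 14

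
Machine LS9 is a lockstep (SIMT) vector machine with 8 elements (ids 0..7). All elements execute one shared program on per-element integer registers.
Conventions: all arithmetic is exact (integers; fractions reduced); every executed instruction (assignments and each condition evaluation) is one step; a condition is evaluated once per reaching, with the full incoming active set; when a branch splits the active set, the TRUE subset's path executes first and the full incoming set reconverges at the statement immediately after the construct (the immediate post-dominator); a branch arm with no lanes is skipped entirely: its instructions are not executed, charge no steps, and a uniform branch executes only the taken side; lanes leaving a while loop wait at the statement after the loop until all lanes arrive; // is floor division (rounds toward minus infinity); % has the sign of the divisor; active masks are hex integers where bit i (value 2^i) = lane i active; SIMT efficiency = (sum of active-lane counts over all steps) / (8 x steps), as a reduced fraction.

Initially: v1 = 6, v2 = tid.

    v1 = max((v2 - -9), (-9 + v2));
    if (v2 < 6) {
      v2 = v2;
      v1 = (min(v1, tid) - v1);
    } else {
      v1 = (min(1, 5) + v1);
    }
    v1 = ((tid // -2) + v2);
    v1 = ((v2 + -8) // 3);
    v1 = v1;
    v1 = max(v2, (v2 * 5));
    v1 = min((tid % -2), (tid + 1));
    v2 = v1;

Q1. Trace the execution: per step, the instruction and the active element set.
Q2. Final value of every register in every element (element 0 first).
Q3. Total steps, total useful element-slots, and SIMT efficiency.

step 0: v1 <- max((v2 - -9), (-9 + v2)) 0xff
step 1: eval (v2 < 6)                0xff
step 2: v2 <- v2                     0x3f
step 3: v1 <- (min(v1, tid) - v1)    0x3f
step 4: v1 <- (min(1, 5) + v1)       0xc0
step 5: v1 <- ((tid // -2) + v2)     0xff
step 6: v1 <- ((v2 + -8) // 3)       0xff
step 7: v1 <- v1                     0xff
step 8: v1 <- max(v2, (v2 * 5))      0xff
step 9: v1 <- min((tid % -2), (tid + 1)) 0xff
step 10: v2 <- v1                     0xff

Answer: 11 steps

v1: 0,-1,0,-1,0,-1,0,-1
v2: 0,-1,0,-1,0,-1,0,-1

steps = 11; useful = 78; efficiency = 78/88 = 39/44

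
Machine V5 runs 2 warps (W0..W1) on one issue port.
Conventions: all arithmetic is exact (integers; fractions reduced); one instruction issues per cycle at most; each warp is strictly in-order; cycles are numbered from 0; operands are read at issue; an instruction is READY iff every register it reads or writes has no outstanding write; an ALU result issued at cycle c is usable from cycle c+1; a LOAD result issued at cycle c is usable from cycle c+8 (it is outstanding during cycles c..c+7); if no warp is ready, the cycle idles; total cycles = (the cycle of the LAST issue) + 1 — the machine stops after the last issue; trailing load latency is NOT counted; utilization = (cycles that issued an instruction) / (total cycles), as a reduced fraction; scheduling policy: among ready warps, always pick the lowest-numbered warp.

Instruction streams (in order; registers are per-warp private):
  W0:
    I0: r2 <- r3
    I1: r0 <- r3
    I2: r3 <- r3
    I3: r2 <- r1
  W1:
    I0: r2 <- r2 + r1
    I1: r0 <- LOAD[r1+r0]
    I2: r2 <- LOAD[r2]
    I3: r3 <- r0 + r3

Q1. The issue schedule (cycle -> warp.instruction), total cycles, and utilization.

cycle 0: W0.I0
cycle 1: W0.I1
cycle 2: W0.I2
cycle 3: W0.I3
cycle 4: W1.I0
cycle 5: W1.I1
cycle 6: W1.I2
cycle 7: idle
cycle 8: idle
cycle 9: idle
cycle 10: idle
cycle 11: idle
cycle 12: idle
cycle 13: W1.I3

Answer: 14 cycles, utilization 4/7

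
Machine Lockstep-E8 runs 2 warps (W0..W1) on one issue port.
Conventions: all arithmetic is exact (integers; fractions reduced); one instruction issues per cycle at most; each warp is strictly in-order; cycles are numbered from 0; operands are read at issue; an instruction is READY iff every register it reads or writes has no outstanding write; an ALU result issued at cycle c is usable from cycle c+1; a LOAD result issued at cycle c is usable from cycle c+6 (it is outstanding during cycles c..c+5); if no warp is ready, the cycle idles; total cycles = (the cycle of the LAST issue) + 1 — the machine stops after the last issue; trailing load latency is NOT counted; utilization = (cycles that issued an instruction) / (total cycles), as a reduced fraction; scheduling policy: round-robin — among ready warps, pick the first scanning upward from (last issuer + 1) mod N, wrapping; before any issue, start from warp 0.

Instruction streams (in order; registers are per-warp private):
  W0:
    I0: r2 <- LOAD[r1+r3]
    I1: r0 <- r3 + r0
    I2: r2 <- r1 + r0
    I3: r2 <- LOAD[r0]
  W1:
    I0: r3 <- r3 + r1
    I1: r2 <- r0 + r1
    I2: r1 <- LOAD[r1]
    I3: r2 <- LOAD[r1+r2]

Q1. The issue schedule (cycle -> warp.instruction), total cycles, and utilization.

cycle 0: W0.I0
cycle 1: W1.I0
cycle 2: W0.I1
cycle 3: W1.I1
cycle 4: W1.I2
cycle 5: idle
cycle 6: W0.I2
cycle 7: W0.I3
cycle 8: idle
cycle 9: idle
cycle 10: W1.I3

Answer: 11 cycles, utilization 8/11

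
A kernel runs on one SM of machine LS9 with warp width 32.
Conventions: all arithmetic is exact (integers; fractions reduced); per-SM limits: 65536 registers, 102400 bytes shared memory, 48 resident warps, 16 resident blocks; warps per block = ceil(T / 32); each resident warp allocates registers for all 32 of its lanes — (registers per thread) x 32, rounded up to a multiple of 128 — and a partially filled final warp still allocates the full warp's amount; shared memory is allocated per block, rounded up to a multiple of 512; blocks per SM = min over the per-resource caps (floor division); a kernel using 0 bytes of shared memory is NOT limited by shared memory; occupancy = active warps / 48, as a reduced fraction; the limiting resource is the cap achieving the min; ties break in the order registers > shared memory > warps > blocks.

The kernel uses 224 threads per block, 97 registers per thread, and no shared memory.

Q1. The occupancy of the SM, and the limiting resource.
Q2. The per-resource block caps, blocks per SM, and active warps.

Answer: occupancy 7/24, limited by registers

registers: 2 blocks
shared memory: no limit (kernel uses none)
warps: 6 blocks
blocks: 16 blocks

Answer: 2 blocks, 14 active warps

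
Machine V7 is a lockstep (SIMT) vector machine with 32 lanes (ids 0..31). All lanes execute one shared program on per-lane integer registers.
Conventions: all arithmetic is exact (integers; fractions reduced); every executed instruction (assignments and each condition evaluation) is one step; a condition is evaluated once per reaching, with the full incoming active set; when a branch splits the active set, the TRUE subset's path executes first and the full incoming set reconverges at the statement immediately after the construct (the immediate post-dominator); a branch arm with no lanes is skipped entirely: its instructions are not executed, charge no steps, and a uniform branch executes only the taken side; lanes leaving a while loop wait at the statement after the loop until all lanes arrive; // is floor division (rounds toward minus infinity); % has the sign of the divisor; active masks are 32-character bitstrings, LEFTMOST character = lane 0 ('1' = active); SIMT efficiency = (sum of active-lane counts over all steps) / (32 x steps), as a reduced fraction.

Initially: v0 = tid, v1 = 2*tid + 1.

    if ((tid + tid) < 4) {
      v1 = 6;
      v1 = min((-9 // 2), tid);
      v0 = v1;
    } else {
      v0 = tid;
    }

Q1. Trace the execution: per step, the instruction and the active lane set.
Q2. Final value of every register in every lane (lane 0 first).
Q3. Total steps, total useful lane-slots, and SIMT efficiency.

step 0: eval ((tid + tid) < 4)       11111111111111111111111111111111
step 1: v1 <- 6                      11000000000000000000000000000000
step 2: v1 <- min((-9 // 2), tid)    11000000000000000000000000000000
step 3: v0 <- v1                     11000000000000000000000000000000
step 4: v0 <- tid                    00111111111111111111111111111111

Answer: 5 steps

v0: -5,-5,2,3,4,5,6,7,8,9,10,11,12,13,14,15,16,17,18,19,20,21,22,23,24,25,26,27,28,29,30,31
v1: -5,-5,5,7,9,11,13,15,17,19,21,23,25,27,29,31,33,35,37,39,41,43,45,47,49,51,53,55,57,59,61,63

steps = 5; useful = 68; efficiency = 68/160 = 17/40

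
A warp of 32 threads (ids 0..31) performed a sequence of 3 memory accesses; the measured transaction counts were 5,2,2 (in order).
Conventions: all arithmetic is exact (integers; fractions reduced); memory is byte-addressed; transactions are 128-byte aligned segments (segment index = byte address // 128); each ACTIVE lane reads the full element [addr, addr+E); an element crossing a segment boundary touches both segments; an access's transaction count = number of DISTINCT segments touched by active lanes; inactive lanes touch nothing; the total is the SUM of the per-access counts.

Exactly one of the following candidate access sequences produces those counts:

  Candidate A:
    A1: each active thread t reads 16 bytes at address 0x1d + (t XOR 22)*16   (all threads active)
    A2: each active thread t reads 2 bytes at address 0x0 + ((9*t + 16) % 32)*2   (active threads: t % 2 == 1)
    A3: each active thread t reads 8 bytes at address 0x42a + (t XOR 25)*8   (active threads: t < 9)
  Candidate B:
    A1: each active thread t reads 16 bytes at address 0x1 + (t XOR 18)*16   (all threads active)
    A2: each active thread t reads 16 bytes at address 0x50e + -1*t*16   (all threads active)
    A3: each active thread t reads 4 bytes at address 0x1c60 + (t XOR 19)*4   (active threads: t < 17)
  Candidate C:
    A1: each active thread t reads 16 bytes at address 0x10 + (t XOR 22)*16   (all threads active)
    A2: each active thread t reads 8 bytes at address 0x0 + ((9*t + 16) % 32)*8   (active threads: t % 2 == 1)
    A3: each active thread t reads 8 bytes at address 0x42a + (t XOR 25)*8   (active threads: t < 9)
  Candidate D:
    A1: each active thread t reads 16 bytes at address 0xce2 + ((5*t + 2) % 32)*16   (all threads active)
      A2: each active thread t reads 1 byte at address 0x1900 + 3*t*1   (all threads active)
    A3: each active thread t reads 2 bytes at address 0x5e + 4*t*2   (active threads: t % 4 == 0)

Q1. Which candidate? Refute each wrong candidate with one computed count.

A: A2 gives 1 transaction, not 2
B: A2 gives 5 transactions, not 2
D: A2 gives 1 transaction, not 2
C: all counts match (5,2,2)

Answer: C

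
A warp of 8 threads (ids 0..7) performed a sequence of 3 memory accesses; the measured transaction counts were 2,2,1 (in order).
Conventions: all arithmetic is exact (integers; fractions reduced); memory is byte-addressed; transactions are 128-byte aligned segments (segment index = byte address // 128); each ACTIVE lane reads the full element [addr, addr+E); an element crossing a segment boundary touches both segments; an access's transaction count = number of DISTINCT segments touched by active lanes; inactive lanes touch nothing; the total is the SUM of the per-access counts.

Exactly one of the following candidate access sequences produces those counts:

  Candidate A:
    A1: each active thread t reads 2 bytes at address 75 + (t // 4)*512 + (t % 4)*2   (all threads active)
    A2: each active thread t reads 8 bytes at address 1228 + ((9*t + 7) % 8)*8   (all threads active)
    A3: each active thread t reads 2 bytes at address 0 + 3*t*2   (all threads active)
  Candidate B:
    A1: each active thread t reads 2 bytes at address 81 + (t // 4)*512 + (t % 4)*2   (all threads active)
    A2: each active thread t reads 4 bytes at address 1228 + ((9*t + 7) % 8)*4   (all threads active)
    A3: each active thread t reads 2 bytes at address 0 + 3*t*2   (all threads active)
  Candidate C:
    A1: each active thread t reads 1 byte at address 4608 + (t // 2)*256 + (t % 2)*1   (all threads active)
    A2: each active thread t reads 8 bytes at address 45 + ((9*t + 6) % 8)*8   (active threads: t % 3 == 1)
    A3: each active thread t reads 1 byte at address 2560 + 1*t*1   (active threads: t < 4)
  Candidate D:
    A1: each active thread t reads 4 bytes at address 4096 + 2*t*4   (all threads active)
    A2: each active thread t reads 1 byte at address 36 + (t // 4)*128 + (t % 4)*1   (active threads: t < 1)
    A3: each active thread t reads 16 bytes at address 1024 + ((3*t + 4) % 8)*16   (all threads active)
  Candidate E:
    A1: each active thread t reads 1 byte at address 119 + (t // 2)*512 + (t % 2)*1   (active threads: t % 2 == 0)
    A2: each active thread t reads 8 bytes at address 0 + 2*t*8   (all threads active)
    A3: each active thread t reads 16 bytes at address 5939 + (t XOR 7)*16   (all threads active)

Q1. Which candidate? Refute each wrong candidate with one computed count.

B: A2 gives 1 transaction, not 2
C: A1 gives 4 transactions, not 2
D: A1 gives 1 transaction, not 2
E: A1 gives 4 transactions, not 2
A: all counts match (2,2,1)

Answer: A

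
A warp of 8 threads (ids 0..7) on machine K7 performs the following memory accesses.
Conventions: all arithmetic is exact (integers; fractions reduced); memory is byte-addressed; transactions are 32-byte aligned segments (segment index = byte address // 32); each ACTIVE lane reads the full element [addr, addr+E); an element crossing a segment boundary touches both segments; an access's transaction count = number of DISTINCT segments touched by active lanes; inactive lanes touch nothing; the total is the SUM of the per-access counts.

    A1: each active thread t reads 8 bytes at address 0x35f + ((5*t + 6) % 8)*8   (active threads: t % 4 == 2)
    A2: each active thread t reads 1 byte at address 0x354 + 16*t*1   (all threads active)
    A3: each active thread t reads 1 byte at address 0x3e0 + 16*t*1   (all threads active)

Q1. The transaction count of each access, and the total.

A1: 3 transactions
A2: 5 transactions
A3: 4 transactions

Answer: 3,5,4; total 12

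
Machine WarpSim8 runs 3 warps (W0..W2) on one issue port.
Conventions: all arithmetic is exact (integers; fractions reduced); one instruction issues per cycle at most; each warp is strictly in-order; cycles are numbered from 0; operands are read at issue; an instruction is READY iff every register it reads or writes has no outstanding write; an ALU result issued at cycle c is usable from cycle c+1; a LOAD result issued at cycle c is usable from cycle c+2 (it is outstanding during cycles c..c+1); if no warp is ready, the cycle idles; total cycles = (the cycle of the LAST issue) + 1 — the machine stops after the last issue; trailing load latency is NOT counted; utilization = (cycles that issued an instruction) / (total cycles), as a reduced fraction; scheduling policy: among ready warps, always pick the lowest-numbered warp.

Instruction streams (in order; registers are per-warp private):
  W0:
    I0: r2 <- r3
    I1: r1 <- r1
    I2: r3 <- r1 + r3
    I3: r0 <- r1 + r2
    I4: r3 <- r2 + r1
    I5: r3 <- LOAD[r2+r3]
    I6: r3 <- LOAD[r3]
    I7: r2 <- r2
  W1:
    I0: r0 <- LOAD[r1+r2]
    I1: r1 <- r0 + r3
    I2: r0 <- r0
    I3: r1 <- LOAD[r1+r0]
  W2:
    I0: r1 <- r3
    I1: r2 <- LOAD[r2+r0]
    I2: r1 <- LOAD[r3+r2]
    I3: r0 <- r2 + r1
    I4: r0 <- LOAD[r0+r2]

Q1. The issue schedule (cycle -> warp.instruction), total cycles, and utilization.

cycle 0: W0.I0
cycle 1: W0.I1
cycle 2: W0.I2
cycle 3: W0.I3
cycle 4: W0.I4
cycle 5: W0.I5
cycle 6: W1.I0
cycle 7: W0.I6
cycle 8: W0.I7
cycle 9: W1.I1
cycle 10: W1.I2
cycle 11: W1.I3
cycle 12: W2.I0
cycle 13: W2.I1
cycle 14: idle
cycle 15: W2.I2
cycle 16: idle
cycle 17: W2.I3
cycle 18: W2.I4

Answer: 19 cycles, utilization 17/19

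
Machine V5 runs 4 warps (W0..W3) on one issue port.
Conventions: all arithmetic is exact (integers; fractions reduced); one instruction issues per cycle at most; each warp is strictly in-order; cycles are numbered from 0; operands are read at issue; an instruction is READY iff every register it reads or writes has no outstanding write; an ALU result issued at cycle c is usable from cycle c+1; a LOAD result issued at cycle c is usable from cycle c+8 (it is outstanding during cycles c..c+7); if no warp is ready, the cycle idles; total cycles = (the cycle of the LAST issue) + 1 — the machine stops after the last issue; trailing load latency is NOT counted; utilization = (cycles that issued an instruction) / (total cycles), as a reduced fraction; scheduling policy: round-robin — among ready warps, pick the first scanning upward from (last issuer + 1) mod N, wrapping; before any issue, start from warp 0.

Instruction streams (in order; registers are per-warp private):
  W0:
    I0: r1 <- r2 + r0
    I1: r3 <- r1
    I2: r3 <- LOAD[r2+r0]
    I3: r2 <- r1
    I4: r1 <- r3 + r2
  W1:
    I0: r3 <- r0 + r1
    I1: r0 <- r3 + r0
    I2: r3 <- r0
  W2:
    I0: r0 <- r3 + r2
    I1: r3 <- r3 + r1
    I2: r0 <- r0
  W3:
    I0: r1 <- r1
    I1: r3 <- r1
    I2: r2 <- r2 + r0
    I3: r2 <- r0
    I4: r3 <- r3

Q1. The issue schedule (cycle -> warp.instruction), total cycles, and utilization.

cycle 0: W0.I0
cycle 1: W1.I0
cycle 2: W2.I0
cycle 3: W3.I0
cycle 4: W0.I1
cycle 5: W1.I1
cycle 6: W2.I1
cycle 7: W3.I1
cycle 8: W0.I2
cycle 9: W1.I2
cycle 10: W2.I2
cycle 11: W3.I2
cycle 12: W0.I3
cycle 13: W3.I3
cycle 14: W3.I4
cycle 15: idle
cycle 16: W0.I4

Answer: 17 cycles, utilization 16/17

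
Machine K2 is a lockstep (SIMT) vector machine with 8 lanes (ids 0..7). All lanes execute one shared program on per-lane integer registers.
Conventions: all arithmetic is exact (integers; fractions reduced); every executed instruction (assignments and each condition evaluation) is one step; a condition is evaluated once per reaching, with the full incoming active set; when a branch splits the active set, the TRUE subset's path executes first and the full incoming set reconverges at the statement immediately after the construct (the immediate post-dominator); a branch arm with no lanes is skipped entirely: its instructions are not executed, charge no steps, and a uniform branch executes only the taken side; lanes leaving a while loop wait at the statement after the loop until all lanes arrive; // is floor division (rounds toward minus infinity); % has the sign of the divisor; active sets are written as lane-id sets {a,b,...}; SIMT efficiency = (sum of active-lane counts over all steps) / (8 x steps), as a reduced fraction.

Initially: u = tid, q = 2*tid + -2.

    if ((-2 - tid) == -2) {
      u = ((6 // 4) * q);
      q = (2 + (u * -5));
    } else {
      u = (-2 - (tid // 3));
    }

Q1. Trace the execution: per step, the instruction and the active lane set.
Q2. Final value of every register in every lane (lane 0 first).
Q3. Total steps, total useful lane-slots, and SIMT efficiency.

step 0: eval ((-2 - tid) == -2)      {0,1,2,3,4,5,6,7}
step 1: u <- ((6 // 4) * q)          {0}
step 2: q <- (2 + (u * -5))          {0}
step 3: u <- (-2 - (tid // 3))       {1,2,3,4,5,6,7}

Answer: 4 steps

u: -2,-2,-2,-3,-3,-3,-4,-4
q: 12,0,2,4,6,8,10,12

steps = 4; useful = 17; efficiency = 17/32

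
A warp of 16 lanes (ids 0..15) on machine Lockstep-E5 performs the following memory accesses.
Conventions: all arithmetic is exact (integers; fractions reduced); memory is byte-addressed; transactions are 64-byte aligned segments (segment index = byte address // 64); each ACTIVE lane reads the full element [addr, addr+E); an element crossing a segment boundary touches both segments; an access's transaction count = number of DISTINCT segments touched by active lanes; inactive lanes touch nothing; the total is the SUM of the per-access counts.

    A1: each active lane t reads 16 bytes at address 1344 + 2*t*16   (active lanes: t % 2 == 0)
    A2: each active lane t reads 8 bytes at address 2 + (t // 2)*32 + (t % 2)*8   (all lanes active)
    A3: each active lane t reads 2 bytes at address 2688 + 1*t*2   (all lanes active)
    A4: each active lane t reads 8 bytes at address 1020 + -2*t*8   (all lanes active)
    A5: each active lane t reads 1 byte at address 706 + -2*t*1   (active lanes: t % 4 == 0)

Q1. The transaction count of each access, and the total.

A1: 8 transactions
A2: 4 transactions
A3: 1 transaction
A4: 5 transactions
A5: 2 transactions

Answer: 8,4,1,5,2; total 20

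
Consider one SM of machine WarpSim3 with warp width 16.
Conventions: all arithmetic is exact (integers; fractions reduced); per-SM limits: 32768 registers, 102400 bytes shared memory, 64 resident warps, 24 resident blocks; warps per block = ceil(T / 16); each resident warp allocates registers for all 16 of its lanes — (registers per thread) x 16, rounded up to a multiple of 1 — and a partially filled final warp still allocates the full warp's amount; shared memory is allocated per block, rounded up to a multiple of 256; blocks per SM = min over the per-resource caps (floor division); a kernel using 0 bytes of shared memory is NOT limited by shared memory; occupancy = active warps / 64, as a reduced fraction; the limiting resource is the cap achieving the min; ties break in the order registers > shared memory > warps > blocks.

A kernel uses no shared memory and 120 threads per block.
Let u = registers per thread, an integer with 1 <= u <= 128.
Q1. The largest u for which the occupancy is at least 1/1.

Answer: u = 32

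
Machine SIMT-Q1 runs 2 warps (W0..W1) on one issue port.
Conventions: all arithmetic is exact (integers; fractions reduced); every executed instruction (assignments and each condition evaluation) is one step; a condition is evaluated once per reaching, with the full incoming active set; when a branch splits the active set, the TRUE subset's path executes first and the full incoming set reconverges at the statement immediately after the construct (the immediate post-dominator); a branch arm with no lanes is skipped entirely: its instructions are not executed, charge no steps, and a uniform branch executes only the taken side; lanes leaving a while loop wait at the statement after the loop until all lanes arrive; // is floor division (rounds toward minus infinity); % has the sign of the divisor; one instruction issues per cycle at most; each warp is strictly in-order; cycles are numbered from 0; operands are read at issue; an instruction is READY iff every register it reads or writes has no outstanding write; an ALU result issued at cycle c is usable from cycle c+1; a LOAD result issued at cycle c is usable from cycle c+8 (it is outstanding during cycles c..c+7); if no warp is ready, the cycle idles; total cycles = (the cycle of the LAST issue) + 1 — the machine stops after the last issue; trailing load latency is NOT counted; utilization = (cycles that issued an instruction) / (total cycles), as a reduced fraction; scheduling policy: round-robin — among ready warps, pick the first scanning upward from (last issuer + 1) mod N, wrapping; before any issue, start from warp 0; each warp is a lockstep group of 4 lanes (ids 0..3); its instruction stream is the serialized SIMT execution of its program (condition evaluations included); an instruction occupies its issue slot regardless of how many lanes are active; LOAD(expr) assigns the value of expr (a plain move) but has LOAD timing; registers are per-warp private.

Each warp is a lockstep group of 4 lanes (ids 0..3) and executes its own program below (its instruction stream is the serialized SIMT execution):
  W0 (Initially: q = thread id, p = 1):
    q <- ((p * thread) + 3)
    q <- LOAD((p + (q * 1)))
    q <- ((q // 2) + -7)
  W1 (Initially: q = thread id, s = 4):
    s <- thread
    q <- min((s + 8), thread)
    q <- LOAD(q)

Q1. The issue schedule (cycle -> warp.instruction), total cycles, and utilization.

cycle 0: W0.I0
cycle 1: W1.I0
cycle 2: W0.I1
cycle 3: W1.I1
cycle 4: W1.I2
cycle 5: idle
cycle 6: idle
cycle 7: idle
cycle 8: idle
cycle 9: idle
cycle 10: W0.I2

Answer: 11 cycles, utilization 6/11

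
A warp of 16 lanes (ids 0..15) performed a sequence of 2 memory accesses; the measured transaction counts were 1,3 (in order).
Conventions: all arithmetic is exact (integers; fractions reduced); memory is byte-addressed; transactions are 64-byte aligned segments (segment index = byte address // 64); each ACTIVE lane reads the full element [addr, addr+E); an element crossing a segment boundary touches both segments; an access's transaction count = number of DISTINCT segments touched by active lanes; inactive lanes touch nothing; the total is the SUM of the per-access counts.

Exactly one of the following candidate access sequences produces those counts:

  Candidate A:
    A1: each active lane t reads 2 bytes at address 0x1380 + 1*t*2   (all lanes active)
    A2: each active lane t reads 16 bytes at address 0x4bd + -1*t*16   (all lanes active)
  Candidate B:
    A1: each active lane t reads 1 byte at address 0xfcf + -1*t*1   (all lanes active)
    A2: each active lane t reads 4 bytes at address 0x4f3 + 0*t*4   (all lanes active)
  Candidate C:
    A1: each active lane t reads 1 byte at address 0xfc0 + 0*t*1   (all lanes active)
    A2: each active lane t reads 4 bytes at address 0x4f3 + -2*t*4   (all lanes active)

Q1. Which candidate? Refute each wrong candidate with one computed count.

A: A2 gives 5 transactions, not 3
B: A2 gives 1 transaction, not 3
C: all counts match (1,3)

Answer: C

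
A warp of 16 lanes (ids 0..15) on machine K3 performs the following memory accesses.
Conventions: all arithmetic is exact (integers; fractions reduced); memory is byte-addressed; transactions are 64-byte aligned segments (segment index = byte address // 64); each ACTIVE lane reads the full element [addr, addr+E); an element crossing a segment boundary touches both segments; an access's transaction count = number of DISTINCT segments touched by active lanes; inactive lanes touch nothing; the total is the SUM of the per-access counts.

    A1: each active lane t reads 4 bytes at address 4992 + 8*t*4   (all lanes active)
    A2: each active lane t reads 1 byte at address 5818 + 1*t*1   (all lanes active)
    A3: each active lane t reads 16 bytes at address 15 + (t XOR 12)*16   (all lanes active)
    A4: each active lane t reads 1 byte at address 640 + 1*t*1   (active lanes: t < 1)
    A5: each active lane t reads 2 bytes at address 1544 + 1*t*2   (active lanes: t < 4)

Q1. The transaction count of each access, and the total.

A1: 8 transactions
A2: 2 transactions
A3: 5 transactions
A4: 1 transaction
A5: 1 transaction

Answer: 8,2,5,1,1; total 17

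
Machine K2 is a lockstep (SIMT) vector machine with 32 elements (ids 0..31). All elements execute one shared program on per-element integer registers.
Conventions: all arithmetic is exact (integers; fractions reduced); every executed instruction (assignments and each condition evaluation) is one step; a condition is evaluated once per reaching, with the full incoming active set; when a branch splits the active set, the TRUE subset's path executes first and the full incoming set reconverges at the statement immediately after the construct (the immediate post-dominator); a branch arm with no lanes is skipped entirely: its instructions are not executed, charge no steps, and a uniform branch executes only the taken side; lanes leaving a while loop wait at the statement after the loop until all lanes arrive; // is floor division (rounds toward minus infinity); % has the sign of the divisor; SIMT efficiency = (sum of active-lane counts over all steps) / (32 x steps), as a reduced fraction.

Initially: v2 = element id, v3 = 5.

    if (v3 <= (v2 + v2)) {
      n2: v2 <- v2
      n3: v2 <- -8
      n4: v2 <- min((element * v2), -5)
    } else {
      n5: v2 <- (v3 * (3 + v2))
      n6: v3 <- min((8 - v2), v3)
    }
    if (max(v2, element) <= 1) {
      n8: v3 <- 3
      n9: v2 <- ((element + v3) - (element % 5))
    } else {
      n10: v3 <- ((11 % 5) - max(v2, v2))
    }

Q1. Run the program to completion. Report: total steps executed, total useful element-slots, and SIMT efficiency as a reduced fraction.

Answer: 8 steps, 189 useful, 189/256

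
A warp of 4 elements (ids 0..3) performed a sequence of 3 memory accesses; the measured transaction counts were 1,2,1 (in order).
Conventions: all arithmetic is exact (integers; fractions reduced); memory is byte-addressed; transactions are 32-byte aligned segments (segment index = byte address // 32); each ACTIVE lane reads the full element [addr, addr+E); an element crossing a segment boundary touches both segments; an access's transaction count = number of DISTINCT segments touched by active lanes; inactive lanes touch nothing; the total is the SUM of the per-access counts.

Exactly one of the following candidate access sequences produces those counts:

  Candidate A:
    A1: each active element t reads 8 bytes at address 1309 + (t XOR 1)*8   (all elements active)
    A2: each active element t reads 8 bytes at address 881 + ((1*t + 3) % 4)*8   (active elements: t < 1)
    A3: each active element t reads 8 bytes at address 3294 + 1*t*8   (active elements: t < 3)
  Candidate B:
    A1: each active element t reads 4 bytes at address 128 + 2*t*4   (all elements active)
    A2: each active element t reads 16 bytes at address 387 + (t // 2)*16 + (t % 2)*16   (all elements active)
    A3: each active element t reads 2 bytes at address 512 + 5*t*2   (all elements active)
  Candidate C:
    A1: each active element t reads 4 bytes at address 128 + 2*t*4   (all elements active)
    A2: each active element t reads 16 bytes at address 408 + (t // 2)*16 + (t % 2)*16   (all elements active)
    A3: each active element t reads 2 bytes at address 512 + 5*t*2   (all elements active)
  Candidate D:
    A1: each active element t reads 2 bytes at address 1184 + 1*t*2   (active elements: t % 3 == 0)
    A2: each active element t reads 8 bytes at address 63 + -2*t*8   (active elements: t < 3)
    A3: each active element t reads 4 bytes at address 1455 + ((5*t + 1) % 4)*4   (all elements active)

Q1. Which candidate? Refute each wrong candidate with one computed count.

A: A1 gives 2 transactions, not 1
C: A2 gives 3 transactions, not 2
D: A2 gives 3 transactions, not 2
B: all counts match (1,2,1)

Answer: B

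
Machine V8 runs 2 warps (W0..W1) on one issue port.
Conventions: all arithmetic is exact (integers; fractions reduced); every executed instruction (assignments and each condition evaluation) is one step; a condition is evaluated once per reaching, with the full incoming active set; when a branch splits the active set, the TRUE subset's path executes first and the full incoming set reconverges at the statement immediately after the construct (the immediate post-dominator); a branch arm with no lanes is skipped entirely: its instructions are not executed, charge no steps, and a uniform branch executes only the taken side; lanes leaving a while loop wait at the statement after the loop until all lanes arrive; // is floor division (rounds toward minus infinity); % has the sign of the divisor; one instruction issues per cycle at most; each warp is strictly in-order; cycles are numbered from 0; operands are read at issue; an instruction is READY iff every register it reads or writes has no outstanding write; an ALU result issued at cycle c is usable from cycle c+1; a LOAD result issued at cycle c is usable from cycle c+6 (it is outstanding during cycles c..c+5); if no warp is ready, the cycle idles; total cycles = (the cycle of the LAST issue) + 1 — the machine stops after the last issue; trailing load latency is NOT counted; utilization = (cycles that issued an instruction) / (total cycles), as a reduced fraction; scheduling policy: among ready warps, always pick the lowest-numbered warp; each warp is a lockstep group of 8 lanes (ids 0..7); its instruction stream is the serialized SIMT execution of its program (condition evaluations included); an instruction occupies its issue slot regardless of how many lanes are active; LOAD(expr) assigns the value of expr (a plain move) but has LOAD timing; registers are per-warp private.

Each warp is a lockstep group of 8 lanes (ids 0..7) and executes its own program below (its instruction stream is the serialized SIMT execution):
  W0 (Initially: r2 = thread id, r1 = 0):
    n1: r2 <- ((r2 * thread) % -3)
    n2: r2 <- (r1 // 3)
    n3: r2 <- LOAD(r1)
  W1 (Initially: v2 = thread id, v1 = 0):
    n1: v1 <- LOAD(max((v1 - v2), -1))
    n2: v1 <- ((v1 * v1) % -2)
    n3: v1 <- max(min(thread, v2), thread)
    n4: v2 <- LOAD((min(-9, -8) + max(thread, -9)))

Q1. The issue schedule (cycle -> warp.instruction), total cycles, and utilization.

cycle 0: W0.I0
cycle 1: W0.I1
cycle 2: W0.I2
cycle 3: W1.I0
cycle 4: idle
cycle 5: idle
cycle 6: idle
cycle 7: idle
cycle 8: idle
cycle 9: W1.I1
cycle 10: W1.I2
cycle 11: W1.I3

Answer: 12 cycles, utilization 7/12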